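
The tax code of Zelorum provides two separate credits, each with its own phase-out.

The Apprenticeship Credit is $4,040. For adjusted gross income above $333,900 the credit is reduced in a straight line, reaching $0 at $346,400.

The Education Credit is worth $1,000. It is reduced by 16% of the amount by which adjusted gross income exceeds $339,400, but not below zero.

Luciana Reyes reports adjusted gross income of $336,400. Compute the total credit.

Apprenticeship Credit: $336,400 is $2,500 into a $12,500 phase-out range, leaving 10,000/12,500 of the credit: $4,040 × 10,000/12,500 = $3,232.
Education Credit: $336,400 is at or below the $339,400 threshold, so the full $1,000 applies.
Total: $3,232 + $1,000 = $4,232.

$4,232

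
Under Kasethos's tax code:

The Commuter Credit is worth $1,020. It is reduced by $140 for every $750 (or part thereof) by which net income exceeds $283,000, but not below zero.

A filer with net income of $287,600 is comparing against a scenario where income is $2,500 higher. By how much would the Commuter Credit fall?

At $287,600 — income exceeds $283,000 by $4,600, which is 7 full-or-partial $750 increments; reduction = 7 × $140 = $980, leaving $40.
At $290,100 — income exceeds $283,000 by $7,100 → 10 increments × $140 = $1,400 ≥ base, so the credit is $0.
Lost: $40 − $0 = $40.

$40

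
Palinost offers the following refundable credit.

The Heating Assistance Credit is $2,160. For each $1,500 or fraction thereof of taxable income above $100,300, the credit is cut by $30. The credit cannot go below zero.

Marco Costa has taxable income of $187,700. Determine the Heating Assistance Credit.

$390

Heating Assistance Credit: income exceeds $100,300 by $87,400, which is 59 full-or-partial $1,500 increments; reduction = 59 × $30 = $1,770, leaving $390.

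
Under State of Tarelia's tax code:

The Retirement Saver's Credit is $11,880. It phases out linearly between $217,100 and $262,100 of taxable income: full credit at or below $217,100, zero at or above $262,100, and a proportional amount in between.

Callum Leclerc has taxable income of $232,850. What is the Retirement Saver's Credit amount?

$7,722

Retirement Saver's Credit: $232,850 is $15,750 into a $45,000 phase-out range, leaving 29,250/45,000 of the credit: $11,880 × 29,250/45,000 = $7,722.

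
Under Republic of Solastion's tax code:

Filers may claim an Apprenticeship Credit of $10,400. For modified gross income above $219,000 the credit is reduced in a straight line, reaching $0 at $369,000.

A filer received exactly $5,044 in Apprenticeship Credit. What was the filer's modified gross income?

$5,044 is 5,044/10,400 of the full $10,400, so 5,356/10,400 of the $150,000 range has been used: income = $219,000 + $150,000 × 5,356/10,400 = $296,250.

$296,250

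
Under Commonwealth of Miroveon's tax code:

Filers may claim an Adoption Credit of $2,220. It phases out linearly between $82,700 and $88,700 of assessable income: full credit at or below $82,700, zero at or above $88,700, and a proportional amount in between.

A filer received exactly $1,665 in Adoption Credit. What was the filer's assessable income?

$84,200

$1,665 is 1,665/2,220 of the full $2,220, so 555/2,220 of the $6,000 range has been used: income = $82,700 + $6,000 × 555/2,220 = $84,200.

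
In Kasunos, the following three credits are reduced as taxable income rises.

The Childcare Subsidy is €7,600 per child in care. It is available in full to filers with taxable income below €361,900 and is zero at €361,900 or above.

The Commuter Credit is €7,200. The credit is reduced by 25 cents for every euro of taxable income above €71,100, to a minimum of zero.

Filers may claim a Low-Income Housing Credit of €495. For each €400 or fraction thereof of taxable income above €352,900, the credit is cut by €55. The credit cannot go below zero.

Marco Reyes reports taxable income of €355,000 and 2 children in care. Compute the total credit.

Childcare Subsidy: base = 2 × €7,600 = €15,200. €355,000 is below the €361,900 cutoff, so the full €15,200 applies.
Commuter Credit: 25% of the €283,900 excess over €71,100 is €70,975 ≥ base, so the credit is €0.
Low-Income Housing Credit: income exceeds €352,900 by €2,100, which is 6 full-or-partial €400 increments; reduction = 6 × €55 = €330, leaving €165.
Total: €15,200 + €0 + €165 = €15,365.

€15,365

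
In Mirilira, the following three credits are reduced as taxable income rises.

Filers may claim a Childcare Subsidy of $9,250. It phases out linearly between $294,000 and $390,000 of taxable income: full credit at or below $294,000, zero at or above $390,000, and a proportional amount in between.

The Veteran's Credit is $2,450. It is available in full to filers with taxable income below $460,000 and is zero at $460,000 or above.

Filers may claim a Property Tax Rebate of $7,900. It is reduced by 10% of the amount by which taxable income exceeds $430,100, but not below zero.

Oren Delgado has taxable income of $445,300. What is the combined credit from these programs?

$8,830

Childcare Subsidy: $445,300 is at or above $390,000, so the credit is $0.
Veteran's Credit: $445,300 is below the $460,000 cutoff, so the full $2,450 applies.
Property Tax Rebate: 10% of the $15,200 excess over $430,100 is $1,520; credit = $7,900 − $1,520 = $6,380.
Total: $0 + $2,450 + $6,380 = $8,830.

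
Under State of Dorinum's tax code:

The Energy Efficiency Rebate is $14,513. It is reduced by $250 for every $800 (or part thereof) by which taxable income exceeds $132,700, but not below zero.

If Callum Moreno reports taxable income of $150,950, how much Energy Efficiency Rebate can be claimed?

Energy Efficiency Rebate: income exceeds $132,700 by $18,250, which is 23 full-or-partial $800 increments; reduction = 23 × $250 = $5,750, leaving $8,763.

$8,763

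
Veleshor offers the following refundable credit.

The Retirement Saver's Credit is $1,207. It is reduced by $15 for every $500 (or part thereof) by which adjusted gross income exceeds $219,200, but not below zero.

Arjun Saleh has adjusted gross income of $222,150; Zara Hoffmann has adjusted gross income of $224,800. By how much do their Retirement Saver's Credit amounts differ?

$90

Arjun ($222,150): Retirement Saver's Credit: income exceeds $219,200 by $2,950, which is 6 full-or-partial $500 increments; reduction = 6 × $15 = $90, leaving $1,117.
Zara ($224,800): Retirement Saver's Credit: income exceeds $219,200 by $5,600, which is 12 full-or-partial $500 increments; reduction = 12 × $15 = $180, leaving $1,027.
Difference: |$1,117 − $1,027| = $90.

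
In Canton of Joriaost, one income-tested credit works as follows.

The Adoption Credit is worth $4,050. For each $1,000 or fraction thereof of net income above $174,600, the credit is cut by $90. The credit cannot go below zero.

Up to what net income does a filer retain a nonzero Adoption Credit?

After 44 increments the reduction is 44 × $90 = $3,960, leaving $90; one more increment wipes it out. Increment 44 ends at excess 44 × $1,000 = $44,000, so the highest qualifying income is $174,600 + $44,000 = $218,600.

$218,600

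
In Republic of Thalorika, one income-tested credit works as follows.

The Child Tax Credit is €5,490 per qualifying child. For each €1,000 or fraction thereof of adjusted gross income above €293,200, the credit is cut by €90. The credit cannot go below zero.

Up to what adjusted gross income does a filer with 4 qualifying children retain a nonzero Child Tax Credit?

Full credit = 4 × €5,490 = €21,960.
After 243 increments the reduction is 243 × €90 = €21,870, leaving €90; one more increment wipes it out. Increment 243 ends at excess 243 × €1,000 = €243,000, so the highest qualifying income is €293,200 + €243,000 = €536,200.

€536,200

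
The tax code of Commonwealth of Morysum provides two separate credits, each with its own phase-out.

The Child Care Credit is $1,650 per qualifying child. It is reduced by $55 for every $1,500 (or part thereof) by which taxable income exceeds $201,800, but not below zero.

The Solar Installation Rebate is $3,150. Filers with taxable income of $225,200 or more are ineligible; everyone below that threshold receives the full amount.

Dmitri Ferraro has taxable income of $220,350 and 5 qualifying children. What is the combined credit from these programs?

$10,685

Child Care Credit: base = 5 × $1,650 = $8,250. income exceeds $201,800 by $18,550, which is 13 full-or-partial $1,500 increments; reduction = 13 × $55 = $715, leaving $7,535.
Solar Installation Rebate: $220,350 is below the $225,200 cutoff, so the full $3,150 applies.
Total: $7,535 + $3,150 = $10,685.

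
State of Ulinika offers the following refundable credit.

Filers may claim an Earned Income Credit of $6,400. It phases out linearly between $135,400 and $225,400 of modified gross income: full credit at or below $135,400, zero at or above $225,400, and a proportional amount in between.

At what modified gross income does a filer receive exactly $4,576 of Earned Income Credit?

$161,050

$4,576 is 4,576/6,400 of the full $6,400, so 1,824/6,400 of the $90,000 range has been used: income = $135,400 + $90,000 × 1,824/6,400 = $161,050.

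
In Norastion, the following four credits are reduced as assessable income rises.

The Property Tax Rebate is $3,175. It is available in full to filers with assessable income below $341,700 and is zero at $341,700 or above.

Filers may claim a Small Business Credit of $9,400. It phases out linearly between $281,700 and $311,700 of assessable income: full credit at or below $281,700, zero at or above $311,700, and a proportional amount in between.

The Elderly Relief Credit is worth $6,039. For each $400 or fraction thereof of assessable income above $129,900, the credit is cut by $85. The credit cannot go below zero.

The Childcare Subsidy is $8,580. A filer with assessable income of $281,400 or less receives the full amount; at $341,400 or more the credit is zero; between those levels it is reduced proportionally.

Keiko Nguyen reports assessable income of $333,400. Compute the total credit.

$4,319

Property Tax Rebate: $333,400 is below the $341,700 cutoff, so the full $3,175 applies.
Small Business Credit: $333,400 is at or above $311,700, so the credit is $0.
Elderly Relief Credit: income exceeds $129,900 by $203,500 → 509 increments × $85 = $43,265 ≥ base, so the credit is $0.
Childcare Subsidy: $333,400 is $52,000 into a $60,000 phase-out range, leaving 8,000/60,000 of the credit: $8,580 × 8,000/60,000 = $1,144.
Total: $3,175 + $0 + $0 + $1,144 = $4,319.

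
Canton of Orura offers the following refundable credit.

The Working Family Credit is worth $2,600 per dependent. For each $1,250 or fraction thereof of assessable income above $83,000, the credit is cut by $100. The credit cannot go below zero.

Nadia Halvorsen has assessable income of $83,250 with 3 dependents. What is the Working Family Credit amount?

$7,700

Working Family Credit: base = 3 × $2,600 = $7,800. income exceeds $83,000 by $250, which is 1 full-or-partial $1,250 increment; reduction = 1 × $100 = $100, leaving $7,700.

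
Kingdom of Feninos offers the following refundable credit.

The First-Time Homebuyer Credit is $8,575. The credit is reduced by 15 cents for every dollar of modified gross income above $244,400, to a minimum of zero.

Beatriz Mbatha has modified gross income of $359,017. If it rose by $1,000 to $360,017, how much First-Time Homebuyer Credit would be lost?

$0

At $359,017 — 15% of the $114,617 excess over $244,400 is $17,192.55 ≥ base, so the credit is $0.
At $360,017 — 15% of the $115,617 excess over $244,400 is $17,342.55 ≥ base, so the credit is $0.
Lost: $0 − $0 = $0.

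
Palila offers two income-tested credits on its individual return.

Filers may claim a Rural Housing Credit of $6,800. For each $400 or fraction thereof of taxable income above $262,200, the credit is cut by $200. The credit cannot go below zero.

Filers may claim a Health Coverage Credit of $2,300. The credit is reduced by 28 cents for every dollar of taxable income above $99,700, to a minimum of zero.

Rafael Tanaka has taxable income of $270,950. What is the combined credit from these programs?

Rural Housing Credit: income exceeds $262,200 by $8,750, which is 22 full-or-partial $400 increments; reduction = 22 × $200 = $4,400, leaving $2,400.
Health Coverage Credit: 28% of the $171,250 excess over $99,700 is $47,950 ≥ base, so the credit is $0.
Total: $2,400 + $0 = $2,400.

$2,400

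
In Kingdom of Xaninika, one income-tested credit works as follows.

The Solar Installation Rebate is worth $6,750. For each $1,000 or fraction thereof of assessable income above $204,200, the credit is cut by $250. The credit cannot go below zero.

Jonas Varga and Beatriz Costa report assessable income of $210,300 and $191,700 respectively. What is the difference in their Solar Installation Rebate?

Jonas ($210,300): Solar Installation Rebate: income exceeds $204,200 by $6,100, which is 7 full-or-partial $1,000 increments; reduction = 7 × $250 = $1,750, leaving $5,000.
Beatriz ($191,700): Solar Installation Rebate: $191,700 is at or below the $204,200 threshold, so the full $6,750 applies.
Difference: |$5,000 − $6,750| = $1,750.

$1,750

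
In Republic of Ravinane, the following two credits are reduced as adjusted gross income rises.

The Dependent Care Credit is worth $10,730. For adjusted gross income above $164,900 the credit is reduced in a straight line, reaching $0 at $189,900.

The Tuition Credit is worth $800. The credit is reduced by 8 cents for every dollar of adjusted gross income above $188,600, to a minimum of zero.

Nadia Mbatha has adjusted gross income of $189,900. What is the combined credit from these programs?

$696

Dependent Care Credit: $189,900 is at or above $189,900, so the credit is $0.
Tuition Credit: 8% of the $1,300 excess over $188,600 is $104; credit = $800 − $104 = $696.
Total: $0 + $696 = $696.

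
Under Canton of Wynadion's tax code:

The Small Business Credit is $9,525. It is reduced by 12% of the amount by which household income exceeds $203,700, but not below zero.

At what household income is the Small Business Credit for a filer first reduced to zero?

$283,075

The credit falls by 12% of each dollar above $203,700, so it reaches zero when the excess is $9,525 / 12% = $79,375: income = $203,700 + $79,375 = $283,075.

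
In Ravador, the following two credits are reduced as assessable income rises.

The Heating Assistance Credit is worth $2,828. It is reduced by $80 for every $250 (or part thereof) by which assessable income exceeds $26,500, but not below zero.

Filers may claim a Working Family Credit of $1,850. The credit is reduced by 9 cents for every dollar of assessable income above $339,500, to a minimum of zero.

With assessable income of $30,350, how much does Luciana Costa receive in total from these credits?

Heating Assistance Credit: income exceeds $26,500 by $3,850, which is 16 full-or-partial $250 increments; reduction = 16 × $80 = $1,280, leaving $1,548.
Working Family Credit: $30,350 is at or below the $339,500 threshold, so the full $1,850 applies.
Total: $1,548 + $1,850 = $3,398.

$3,398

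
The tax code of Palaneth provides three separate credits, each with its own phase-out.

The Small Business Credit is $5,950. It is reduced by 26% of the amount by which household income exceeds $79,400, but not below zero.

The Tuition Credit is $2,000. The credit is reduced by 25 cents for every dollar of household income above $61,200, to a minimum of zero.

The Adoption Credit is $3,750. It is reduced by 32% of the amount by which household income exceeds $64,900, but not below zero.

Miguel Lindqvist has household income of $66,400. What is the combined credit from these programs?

Small Business Credit: $66,400 is at or below the $79,400 threshold, so the full $5,950 applies.
Tuition Credit: 25% of the $5,200 excess over $61,200 is $1,300; credit = $2,000 − $1,300 = $700.
Adoption Credit: 32% of the $1,500 excess over $64,900 is $480; credit = $3,750 − $480 = $3,270.
Total: $5,950 + $700 + $3,270 = $9,920.

$9,920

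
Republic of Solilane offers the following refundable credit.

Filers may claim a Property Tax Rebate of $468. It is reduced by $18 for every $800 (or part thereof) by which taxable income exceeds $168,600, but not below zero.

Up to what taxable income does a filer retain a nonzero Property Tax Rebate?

$188,600

After 25 increments the reduction is 25 × $18 = $450, leaving $18; one more increment wipes it out. Increment 25 ends at excess 25 × $800 = $20,000, so the highest qualifying income is $168,600 + $20,000 = $188,600.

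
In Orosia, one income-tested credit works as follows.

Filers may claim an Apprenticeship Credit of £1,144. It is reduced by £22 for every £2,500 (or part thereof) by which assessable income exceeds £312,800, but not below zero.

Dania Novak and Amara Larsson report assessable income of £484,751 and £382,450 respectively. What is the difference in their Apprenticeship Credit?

Dania (£484,751): Apprenticeship Credit: income exceeds £312,800 by £171,951 → 69 increments × £22 = £1,518 ≥ base, so the credit is £0.
Amara (£382,450): Apprenticeship Credit: income exceeds £312,800 by £69,650, which is 28 full-or-partial £2,500 increments; reduction = 28 × £22 = £616, leaving £528.
Difference: |£0 − £528| = £528.

£528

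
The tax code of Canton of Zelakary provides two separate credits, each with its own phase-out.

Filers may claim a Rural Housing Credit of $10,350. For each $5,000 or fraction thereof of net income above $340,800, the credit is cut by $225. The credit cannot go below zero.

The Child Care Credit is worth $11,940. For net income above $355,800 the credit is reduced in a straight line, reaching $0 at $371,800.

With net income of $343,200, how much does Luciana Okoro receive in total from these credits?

$22,065

Rural Housing Credit: income exceeds $340,800 by $2,400, which is 1 full-or-partial $5,000 increment; reduction = 1 × $225 = $225, leaving $10,125.
Child Care Credit: $343,200 is at or below the $355,800 threshold, so the full $11,940 applies.
Total: $10,125 + $11,940 = $22,065.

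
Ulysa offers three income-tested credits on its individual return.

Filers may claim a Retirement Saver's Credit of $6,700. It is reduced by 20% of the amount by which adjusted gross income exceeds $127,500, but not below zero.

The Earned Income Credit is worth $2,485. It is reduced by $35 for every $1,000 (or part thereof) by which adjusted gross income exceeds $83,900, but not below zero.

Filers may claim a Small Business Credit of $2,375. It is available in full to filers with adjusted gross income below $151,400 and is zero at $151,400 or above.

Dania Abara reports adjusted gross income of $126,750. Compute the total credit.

$10,055

Retirement Saver's Credit: $126,750 is at or below the $127,500 threshold, so the full $6,700 applies.
Earned Income Credit: income exceeds $83,900 by $42,850, which is 43 full-or-partial $1,000 increments; reduction = 43 × $35 = $1,505, leaving $980.
Small Business Credit: $126,750 is below the $151,400 cutoff, so the full $2,375 applies.
Total: $6,700 + $980 + $2,375 = $10,055.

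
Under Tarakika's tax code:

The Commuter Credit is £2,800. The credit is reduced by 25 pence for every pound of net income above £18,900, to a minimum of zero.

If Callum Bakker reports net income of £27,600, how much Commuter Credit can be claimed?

£625

Commuter Credit: 25% of the £8,700 excess over £18,900 is £2,175; credit = £2,800 − £2,175 = £625.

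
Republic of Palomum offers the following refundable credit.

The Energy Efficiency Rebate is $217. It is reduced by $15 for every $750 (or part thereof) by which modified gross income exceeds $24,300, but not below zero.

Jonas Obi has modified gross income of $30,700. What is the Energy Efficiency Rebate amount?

$82

Energy Efficiency Rebate: income exceeds $24,300 by $6,400, which is 9 full-or-partial $750 increments; reduction = 9 × $15 = $135, leaving $82.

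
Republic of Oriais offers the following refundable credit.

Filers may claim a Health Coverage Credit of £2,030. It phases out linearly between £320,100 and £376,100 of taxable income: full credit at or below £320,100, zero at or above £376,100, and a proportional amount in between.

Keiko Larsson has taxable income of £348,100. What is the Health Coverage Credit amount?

Health Coverage Credit: £348,100 is £28,000 into a £56,000 phase-out range, leaving 28,000/56,000 of the credit: £2,030 × 28,000/56,000 = £1,015.

£1,015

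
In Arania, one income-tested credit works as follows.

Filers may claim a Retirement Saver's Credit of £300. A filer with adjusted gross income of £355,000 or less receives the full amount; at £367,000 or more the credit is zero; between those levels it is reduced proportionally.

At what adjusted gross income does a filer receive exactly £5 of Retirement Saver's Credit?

£366,800

£5 is 5/300 of the full £300, so 295/300 of the £12,000 range has been used: income = £355,000 + £12,000 × 295/300 = £366,800.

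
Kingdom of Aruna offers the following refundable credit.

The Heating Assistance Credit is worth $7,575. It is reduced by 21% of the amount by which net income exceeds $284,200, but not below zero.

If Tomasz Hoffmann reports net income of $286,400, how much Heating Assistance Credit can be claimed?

Heating Assistance Credit: 21% of the $2,200 excess over $284,200 is $462; credit = $7,575 − $462 = $7,113.

$7,113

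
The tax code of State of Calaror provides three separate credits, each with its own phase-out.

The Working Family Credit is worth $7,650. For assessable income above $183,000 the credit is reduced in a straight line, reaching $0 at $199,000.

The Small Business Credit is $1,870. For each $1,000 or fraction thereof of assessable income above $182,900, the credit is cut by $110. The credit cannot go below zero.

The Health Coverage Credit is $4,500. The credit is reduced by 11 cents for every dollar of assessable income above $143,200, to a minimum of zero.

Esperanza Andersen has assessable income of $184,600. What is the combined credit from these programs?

$8,535

Working Family Credit: $184,600 is $1,600 into a $16,000 phase-out range, leaving 14,400/16,000 of the credit: $7,650 × 14,400/16,000 = $6,885.
Small Business Credit: income exceeds $182,900 by $1,700, which is 2 full-or-partial $1,000 increments; reduction = 2 × $110 = $220, leaving $1,650.
Health Coverage Credit: 11% of the $41,400 excess over $143,200 is $4,554 ≥ base, so the credit is $0.
Total: $6,885 + $1,650 + $0 = $8,535.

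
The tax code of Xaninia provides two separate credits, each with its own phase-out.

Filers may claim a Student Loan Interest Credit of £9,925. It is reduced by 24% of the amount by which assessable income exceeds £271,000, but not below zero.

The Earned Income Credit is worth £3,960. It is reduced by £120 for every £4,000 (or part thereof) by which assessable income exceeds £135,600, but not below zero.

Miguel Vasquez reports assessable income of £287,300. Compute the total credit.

£6,013

Student Loan Interest Credit: 24% of the £16,300 excess over £271,000 is £3,912; credit = £9,925 − £3,912 = £6,013.
Earned Income Credit: income exceeds £135,600 by £151,700 → 38 increments × £120 = £4,560 ≥ base, so the credit is £0.
Total: £6,013 + £0 = £6,013.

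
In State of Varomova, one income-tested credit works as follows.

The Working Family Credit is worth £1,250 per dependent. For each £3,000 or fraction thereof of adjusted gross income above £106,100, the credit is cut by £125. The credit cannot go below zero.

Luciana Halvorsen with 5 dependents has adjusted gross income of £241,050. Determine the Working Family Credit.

Working Family Credit: base = 5 × £1,250 = £6,250. income exceeds £106,100 by £134,950, which is 45 full-or-partial £3,000 increments; reduction = 45 × £125 = £5,625, leaving £625.

£625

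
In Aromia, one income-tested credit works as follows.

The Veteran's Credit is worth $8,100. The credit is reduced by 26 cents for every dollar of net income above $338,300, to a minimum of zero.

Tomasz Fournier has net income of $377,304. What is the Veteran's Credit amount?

Veteran's Credit: 26% of the $39,004 excess over $338,300 is $10,141.04 ≥ base, so the credit is $0.

$0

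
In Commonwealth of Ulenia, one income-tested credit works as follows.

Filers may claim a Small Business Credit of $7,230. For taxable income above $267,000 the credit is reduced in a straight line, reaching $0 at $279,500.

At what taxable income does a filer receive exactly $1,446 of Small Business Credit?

$277,000

$1,446 is 1,446/7,230 of the full $7,230, so 5,784/7,230 of the $12,500 range has been used: income = $267,000 + $12,500 × 5,784/7,230 = $277,000.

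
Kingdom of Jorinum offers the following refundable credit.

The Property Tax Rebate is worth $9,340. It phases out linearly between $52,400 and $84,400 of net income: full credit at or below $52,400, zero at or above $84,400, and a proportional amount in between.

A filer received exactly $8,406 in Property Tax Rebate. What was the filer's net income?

$55,600

$8,406 is 8,406/9,340 of the full $9,340, so 934/9,340 of the $32,000 range has been used: income = $52,400 + $32,000 × 934/9,340 = $55,600.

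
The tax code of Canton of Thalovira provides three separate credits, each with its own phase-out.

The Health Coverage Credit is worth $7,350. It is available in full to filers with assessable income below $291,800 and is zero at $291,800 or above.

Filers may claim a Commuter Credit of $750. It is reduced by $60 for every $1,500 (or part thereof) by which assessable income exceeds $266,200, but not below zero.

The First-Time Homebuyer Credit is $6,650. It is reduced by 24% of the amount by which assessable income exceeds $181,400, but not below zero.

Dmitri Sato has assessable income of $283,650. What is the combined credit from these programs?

$7,380

Health Coverage Credit: $283,650 is below the $291,800 cutoff, so the full $7,350 applies.
Commuter Credit: income exceeds $266,200 by $17,450, which is 12 full-or-partial $1,500 increments; reduction = 12 × $60 = $720, leaving $30.
First-Time Homebuyer Credit: 24% of the $102,250 excess over $181,400 is $24,540 ≥ base, so the credit is $0.
Total: $7,350 + $30 + $0 = $7,380.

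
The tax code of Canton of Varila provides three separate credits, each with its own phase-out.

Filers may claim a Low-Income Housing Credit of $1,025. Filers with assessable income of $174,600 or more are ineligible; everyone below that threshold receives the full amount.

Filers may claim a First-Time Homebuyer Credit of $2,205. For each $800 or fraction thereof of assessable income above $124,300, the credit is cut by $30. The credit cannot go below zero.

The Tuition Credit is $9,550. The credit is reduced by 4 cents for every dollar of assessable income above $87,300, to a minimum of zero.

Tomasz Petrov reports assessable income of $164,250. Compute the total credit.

$8,202

Low-Income Housing Credit: $164,250 is below the $174,600 cutoff, so the full $1,025 applies.
First-Time Homebuyer Credit: income exceeds $124,300 by $39,950, which is 50 full-or-partial $800 increments; reduction = 50 × $30 = $1,500, leaving $705.
Tuition Credit: 4% of the $76,950 excess over $87,300 is $3,078; credit = $9,550 − $3,078 = $6,472.
Total: $1,025 + $705 + $6,472 = $8,202.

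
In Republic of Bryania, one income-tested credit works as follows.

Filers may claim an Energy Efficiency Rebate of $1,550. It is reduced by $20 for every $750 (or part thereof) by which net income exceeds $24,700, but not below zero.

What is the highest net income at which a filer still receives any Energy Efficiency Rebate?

$82,450

After 77 increments the reduction is 77 × $20 = $1,540, leaving $10; one more increment wipes it out. Increment 77 ends at excess 77 × $750 = $57,750, so the highest qualifying income is $24,700 + $57,750 = $82,450.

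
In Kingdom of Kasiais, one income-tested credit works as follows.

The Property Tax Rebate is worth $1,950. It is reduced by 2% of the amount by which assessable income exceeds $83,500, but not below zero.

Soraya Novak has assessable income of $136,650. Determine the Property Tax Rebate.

$887

Property Tax Rebate: 2% of the $53,150 excess over $83,500 is $1,063; credit = $1,950 − $1,063 = $887.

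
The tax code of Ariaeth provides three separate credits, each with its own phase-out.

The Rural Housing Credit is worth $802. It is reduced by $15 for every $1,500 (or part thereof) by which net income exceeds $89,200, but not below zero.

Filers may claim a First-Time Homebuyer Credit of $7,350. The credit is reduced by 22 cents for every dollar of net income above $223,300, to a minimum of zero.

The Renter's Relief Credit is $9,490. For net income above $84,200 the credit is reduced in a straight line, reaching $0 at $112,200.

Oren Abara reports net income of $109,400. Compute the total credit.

$8,891

Rural Housing Credit: income exceeds $89,200 by $20,200, which is 14 full-or-partial $1,500 increments; reduction = 14 × $15 = $210, leaving $592.
First-Time Homebuyer Credit: $109,400 is at or below the $223,300 threshold, so the full $7,350 applies.
Renter's Relief Credit: $109,400 is $25,200 into a $28,000 phase-out range, leaving 2,800/28,000 of the credit: $9,490 × 2,800/28,000 = $949.
Total: $592 + $7,350 + $949 = $8,891.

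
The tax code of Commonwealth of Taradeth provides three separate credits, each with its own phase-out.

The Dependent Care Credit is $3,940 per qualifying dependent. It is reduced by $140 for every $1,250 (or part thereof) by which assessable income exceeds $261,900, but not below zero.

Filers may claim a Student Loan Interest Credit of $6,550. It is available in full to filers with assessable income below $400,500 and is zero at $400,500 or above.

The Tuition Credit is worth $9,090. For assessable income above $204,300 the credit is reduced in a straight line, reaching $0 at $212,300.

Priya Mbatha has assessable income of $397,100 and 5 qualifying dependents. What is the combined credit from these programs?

$10,990

Dependent Care Credit: base = 5 × $3,940 = $19,700. income exceeds $261,900 by $135,200, which is 109 full-or-partial $1,250 increments; reduction = 109 × $140 = $15,260, leaving $4,440.
Student Loan Interest Credit: $397,100 is below the $400,500 cutoff, so the full $6,550 applies.
Tuition Credit: $397,100 is at or above $212,300, so the credit is $0.
Total: $4,440 + $6,550 + $0 = $10,990.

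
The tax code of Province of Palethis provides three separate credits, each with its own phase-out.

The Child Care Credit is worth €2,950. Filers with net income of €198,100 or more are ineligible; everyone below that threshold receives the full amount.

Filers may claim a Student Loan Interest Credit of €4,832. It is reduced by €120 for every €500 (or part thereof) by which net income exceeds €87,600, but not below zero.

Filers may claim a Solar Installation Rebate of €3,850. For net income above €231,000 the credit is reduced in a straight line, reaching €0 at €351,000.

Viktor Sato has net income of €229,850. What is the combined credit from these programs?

Child Care Credit: €229,850 meets or exceeds the €198,100 cutoff, so the credit is €0.
Student Loan Interest Credit: income exceeds €87,600 by €142,250 → 285 increments × €120 = €34,200 ≥ base, so the credit is €0.
Solar Installation Rebate: €229,850 is at or below the €231,000 threshold, so the full €3,850 applies.
Total: €0 + €0 + €3,850 = €3,850.

€3,850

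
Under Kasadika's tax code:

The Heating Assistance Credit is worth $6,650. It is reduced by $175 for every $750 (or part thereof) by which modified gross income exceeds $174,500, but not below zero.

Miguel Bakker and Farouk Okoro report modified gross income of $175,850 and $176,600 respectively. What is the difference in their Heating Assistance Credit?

$175

Miguel ($175,850): Heating Assistance Credit: income exceeds $174,500 by $1,350, which is 2 full-or-partial $750 increments; reduction = 2 × $175 = $350, leaving $6,300.
Farouk ($176,600): Heating Assistance Credit: income exceeds $174,500 by $2,100, which is 3 full-or-partial $750 increments; reduction = 3 × $175 = $525, leaving $6,125.
Difference: |$6,300 − $6,125| = $175.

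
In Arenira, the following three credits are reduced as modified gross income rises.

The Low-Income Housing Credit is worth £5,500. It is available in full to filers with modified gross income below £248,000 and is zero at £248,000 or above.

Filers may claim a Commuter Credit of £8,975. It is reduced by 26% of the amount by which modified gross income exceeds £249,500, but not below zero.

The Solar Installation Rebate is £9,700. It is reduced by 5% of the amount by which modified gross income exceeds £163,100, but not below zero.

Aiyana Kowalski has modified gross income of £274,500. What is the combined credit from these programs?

£6,605

Low-Income Housing Credit: £274,500 meets or exceeds the £248,000 cutoff, so the credit is £0.
Commuter Credit: 26% of the £25,000 excess over £249,500 is £6,500; credit = £8,975 − £6,500 = £2,475.
Solar Installation Rebate: 5% of the £111,400 excess over £163,100 is £5,570; credit = £9,700 − £5,570 = £4,130.
Total: £0 + £2,475 + £4,130 = £6,605.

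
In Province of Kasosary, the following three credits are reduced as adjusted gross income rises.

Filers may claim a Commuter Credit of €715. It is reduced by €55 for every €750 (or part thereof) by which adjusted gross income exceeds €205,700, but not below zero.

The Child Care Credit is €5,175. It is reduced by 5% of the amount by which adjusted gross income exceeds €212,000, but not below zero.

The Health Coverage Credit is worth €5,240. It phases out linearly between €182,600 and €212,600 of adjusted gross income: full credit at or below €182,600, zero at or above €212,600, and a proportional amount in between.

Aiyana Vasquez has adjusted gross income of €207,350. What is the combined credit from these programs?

Commuter Credit: income exceeds €205,700 by €1,650, which is 3 full-or-partial €750 increments; reduction = 3 × €55 = €165, leaving €550.
Child Care Credit: €207,350 is at or below the €212,000 threshold, so the full €5,175 applies.
Health Coverage Credit: €207,350 is €24,750 into a €30,000 phase-out range, leaving 5,250/30,000 of the credit: €5,240 × 5,250/30,000 = €917.
Total: €550 + €5,175 + €917 = €6,642.

€6,642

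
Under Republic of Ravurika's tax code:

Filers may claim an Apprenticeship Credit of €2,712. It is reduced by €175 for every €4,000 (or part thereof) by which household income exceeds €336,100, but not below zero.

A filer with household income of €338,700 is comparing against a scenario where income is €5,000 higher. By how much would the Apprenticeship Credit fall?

€175

At €338,700 — income exceeds €336,100 by €2,600, which is 1 full-or-partial €4,000 increment; reduction = 1 × €175 = €175, leaving €2,537.
At €343,700 — income exceeds €336,100 by €7,600, which is 2 full-or-partial €4,000 increments; reduction = 2 × €175 = €350, leaving €2,362.
Lost: €2,537 − €2,362 = €175.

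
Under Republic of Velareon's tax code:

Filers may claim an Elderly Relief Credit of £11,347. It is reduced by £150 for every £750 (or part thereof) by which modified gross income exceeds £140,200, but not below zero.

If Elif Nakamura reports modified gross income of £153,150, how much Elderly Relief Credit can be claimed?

£8,647

Elderly Relief Credit: income exceeds £140,200 by £12,950, which is 18 full-or-partial £750 increments; reduction = 18 × £150 = £2,700, leaving £8,647.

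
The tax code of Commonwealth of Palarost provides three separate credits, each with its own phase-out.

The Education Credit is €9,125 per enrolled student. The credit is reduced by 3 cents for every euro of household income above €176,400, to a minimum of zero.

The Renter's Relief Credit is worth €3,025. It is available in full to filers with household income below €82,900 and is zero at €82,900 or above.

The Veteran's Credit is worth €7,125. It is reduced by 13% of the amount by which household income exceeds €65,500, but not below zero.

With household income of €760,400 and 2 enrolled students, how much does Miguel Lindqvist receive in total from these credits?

Education Credit: base = 2 × €9,125 = €18,250. 3% of the €584,000 excess over €176,400 is €17,520; credit = €18,250 − €17,520 = €730.
Renter's Relief Credit: €760,400 meets or exceeds the €82,900 cutoff, so the credit is €0.
Veteran's Credit: 13% of the €694,900 excess over €65,500 is €90,337 ≥ base, so the credit is €0.
Total: €730 + €0 + €0 = €730.

€730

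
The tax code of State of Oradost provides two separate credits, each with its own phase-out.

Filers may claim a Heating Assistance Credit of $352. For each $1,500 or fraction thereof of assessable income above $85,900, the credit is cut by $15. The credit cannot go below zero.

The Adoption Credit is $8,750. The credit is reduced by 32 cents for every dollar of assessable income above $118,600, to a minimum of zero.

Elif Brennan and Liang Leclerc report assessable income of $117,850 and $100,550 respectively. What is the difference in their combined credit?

Elif ($117,850): Heating Assistance Credit: income exceeds $85,900 by $31,950, which is 22 full-or-partial $1,500 increments; reduction = 22 × $15 = $330, leaving $22. Adoption Credit: $117,850 is at or below the $118,600 threshold, so the full $8,750 applies. total $22 + $8,750 = $8,772
Liang ($100,550): Heating Assistance Credit: income exceeds $85,900 by $14,650, which is 10 full-or-partial $1,500 increments; reduction = 10 × $15 = $150, leaving $202. Adoption Credit: $100,550 is at or below the $118,600 threshold, so the full $8,750 applies. total $202 + $8,750 = $8,952
Difference: |$8,772 − $8,952| = $180.

$180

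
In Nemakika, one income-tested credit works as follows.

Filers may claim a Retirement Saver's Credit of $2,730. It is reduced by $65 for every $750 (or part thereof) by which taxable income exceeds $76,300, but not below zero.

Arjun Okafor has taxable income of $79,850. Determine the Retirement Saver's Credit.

$2,405

Retirement Saver's Credit: income exceeds $76,300 by $3,550, which is 5 full-or-partial $750 increments; reduction = 5 × $65 = $325, leaving $2,405.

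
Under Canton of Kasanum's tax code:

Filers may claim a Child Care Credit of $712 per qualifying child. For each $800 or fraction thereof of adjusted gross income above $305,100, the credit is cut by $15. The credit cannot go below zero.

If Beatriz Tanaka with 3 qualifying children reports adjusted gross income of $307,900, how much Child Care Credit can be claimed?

$2,076

Child Care Credit: base = 3 × $712 = $2,136. income exceeds $305,100 by $2,800, which is 4 full-or-partial $800 increments; reduction = 4 × $15 = $60, leaving $2,076.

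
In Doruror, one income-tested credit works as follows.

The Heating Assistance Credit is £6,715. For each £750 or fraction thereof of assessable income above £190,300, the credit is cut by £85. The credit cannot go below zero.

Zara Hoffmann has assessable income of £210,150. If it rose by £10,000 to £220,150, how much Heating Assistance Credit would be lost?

£1,105

At £210,150 — income exceeds £190,300 by £19,850, which is 27 full-or-partial £750 increments; reduction = 27 × £85 = £2,295, leaving £4,420.
At £220,150 — income exceeds £190,300 by £29,850, which is 40 full-or-partial £750 increments; reduction = 40 × £85 = £3,400, leaving £3,315.
Lost: £4,420 − £3,315 = £1,105.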